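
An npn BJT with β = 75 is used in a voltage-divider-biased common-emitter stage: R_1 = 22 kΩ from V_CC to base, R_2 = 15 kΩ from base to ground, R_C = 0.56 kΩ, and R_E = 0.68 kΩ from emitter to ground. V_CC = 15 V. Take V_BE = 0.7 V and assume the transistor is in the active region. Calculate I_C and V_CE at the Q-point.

Thevenize the base divider: V_Th = V_CC·R_2/(R_1+R_2) = 15×15/37 = 6.08 V, R_Th = R_1‖R_2 = 8.92 kΩ.
Base-emitter loop: V_Th = I_B·R_Th + V_BE + (β+1)I_B·R_E, so I_B = (6.08 − 0.7) / (8.92 + 76×0.68) = 0.0888 mA.
I_C = β·I_B = 75×0.0888 = 6.66 mA, and I_E = (β+1)I_B = 6.75 mA.
V_CE = V_CC − I_C·R_C − I_E·R_E = 15 − 6.66×0.56 − 6.75×0.68 = 6.68 V.
V_CE = 6.68 V > 0.2 V confirms active-region operation.

I_C ≈ 6.7 mA, V_CE ≈ 6.7 V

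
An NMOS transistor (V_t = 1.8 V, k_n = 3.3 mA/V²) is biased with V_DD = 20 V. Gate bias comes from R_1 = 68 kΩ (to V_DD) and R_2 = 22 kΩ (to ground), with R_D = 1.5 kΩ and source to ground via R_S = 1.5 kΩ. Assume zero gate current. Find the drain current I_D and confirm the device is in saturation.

V_G = V_DD·R_2/(R_1+R_2) = 20×22/90 = 4.89 V.
Assume saturation: I_D = (k_n/2)(V_GS − V_t)² with V_GS = V_G − I_D·R_S = 4.89 − 1.5·I_D.
Substituting gives 3.71·I_D² − 16.3·I_D + 15.7 = 0, with roots I_D = 1.44 or 2.95 mA.
The root I_D = 2.95 mA gives V_GS = 0.463 V ≤ V_t, so take I_D = 1.44 mA.
Then V_GS = 2.73 V and V_DS = V_DD − I_D(R_D+R_S) = 20 − 1.44×3 = 15.7 V.
Saturation requires V_DS ≥ V_GS − V_t = 0.933 V; 15.7 ≥ 0.933 ✓.

I_D ≈ 1.4 mA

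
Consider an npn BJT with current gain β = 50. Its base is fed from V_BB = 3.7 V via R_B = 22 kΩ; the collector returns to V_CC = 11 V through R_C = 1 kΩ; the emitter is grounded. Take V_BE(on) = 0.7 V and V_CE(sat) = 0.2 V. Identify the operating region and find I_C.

Assume active. Base-emitter loop: I_B = (V_BB − V_BE)/R_B = (3.7 − 0.7)/22 = 0.136 mA.
I_C = β·I_B = 50×0.136 = 6.82 mA.
V_CE = V_CC − I_C·R_C = 11 − 6.82×1 = 4.18 V > V_CE(sat), so the active-region assumption holds.

active; I_C ≈ 6.8 mA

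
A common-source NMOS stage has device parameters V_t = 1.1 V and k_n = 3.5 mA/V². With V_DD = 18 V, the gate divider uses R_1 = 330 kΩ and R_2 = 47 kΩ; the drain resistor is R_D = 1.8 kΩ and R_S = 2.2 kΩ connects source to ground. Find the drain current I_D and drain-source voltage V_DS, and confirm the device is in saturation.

I_D ≈ 0.32 mA, V_DS ≈ 17 V

V_G = V_DD·R_2/(R_1+R_2) = 18×47/377 = 2.24 V.
Assume saturation: I_D = (k_n/2)(V_GS − V_t)² with V_GS = V_G − I_D·R_S = 2.24 − 2.2·I_D.
Substituting gives 8.47·I_D² − 9.81·I_D + 2.29 = 0, with roots I_D = 0.324 or 0.834 mA.
The root I_D = 0.834 mA gives V_GS = 0.41 V ≤ V_t, so take I_D = 0.324 mA.
Then V_GS = 1.53 V and V_DS = V_DD − I_D(R_D+R_S) = 18 − 0.324×4 = 16.7 V.
Saturation requires V_DS ≥ V_GS − V_t = 0.431 V; 16.7 ≥ 0.431 ✓.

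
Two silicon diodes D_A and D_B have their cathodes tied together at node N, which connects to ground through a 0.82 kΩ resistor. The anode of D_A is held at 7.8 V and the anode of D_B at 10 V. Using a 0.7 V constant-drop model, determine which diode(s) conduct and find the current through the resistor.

Assume both conduct. Then node N would need to be at both 7.8−0.7 = 7.1 V and 10−0.7 = 9.3 V, which is impossible.
Assume only D_B conducts: V_N = 10 − 0.7 = 9.3 V, so I_R = 9.3/0.82 = 11.3 mA.
Check D_A: its anode-to-cathode voltage is 7.8 − 9.3 = -1.5 V < 0.7 V, so it is off. The assumption is consistent.

Only D_B conducts; I_R ≈ 11 mA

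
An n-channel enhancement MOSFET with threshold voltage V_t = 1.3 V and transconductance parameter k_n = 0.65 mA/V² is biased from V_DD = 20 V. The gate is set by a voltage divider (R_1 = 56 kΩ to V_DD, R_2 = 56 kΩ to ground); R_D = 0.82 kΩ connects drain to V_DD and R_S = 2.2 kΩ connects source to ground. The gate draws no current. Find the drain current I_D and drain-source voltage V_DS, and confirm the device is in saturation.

V_G = V_DD·R_2/(R_1+R_2) = 20×56/112 = 10 V.
Assume saturation: I_D = (k_n/2)(V_GS − V_t)² with V_GS = V_G − I_D·R_S = 10 − 2.2·I_D.
Substituting gives 1.57·I_D² − 13.4·I_D + 24.6 = 0, with roots I_D = 2.66 or 5.89 mA.
The root I_D = 5.89 mA gives V_GS = -2.96 V ≤ V_t, so take I_D = 2.66 mA.
Then V_GS = 4.16 V and V_DS = V_DD − I_D(R_D+R_S) = 20 − 2.66×3.02 = 12 V.
Saturation requires V_DS ≥ V_GS − V_t = 2.86 V; 12 ≥ 2.86 ✓.

I_D ≈ 2.7 mA, V_DS ≈ 12 V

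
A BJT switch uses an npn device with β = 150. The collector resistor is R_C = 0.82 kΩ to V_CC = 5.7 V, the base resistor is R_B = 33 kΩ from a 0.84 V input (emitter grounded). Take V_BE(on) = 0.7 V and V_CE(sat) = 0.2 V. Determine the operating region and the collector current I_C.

active; I_C ≈ 0.64 mA

Assume active. Base-emitter loop: I_B = (V_BB − V_BE)/R_B = (0.84 − 0.7)/33 = 0.00424 mA.
I_C = β·I_B = 150×0.00424 = 0.636 mA.
V_CE = V_CC − I_C·R_C = 5.7 − 0.636×0.82 = 5.18 V > V_CE(sat), so the active-region assumption holds.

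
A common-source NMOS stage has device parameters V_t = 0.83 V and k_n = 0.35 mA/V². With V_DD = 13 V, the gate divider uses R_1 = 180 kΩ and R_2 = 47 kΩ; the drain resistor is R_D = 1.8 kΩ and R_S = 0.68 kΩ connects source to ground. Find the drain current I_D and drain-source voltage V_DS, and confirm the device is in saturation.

V_G = V_DD·R_2/(R_1+R_2) = 13×47/227 = 2.69 V.
Assume saturation: I_D = (k_n/2)(V_GS − V_t)² with V_GS = V_G − I_D·R_S = 2.69 − 0.68·I_D.
Substituting gives 0.0809·I_D² − 1.44·I_D + 0.606 = 0, with roots I_D = 0.431 or 17.4 mA.
The root I_D = 17.4 mA gives V_GS = -9.14 V ≤ V_t, so take I_D = 0.431 mA.
Then V_GS = 2.4 V and V_DS = V_DD − I_D(R_D+R_S) = 13 − 0.431×2.48 = 11.9 V.
Saturation requires V_DS ≥ V_GS − V_t = 1.57 V; 11.9 ≥ 1.57 ✓.

I_D ≈ 0.43 mA, V_DS ≈ 12 V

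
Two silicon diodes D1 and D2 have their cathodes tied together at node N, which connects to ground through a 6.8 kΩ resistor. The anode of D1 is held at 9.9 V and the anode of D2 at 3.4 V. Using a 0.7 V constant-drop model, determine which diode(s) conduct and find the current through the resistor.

Only D1 conducts; I_R ≈ 1.4 mA

Assume both conduct. Then node N would need to be at both 9.9−0.7 = 9.2 V and 3.4−0.7 = 2.7 V, which is impossible.
Assume only D1 conducts: V_N = 9.9 − 0.7 = 9.2 V, so I_R = 9.2/6.8 = 1.35 mA.
Check D2: its anode-to-cathode voltage is 3.4 − 9.2 = -5.8 V < 0.7 V, so it is off. The assumption is consistent.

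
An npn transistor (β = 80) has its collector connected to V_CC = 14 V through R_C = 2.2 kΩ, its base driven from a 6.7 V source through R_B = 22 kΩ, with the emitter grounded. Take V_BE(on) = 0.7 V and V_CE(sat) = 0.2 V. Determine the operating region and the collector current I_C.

Assume active: I_B = (6.7 − 0.7)/22 = 0.273 mA, giving I_C = β·I_B = 21.8 mA.
But then V_CE = 14 − 21.8×2.2 = -34 V < V_CE(sat) = 0.2 V — impossible in the active region.
So the transistor is saturated. With V_CE = 0.2 V, I_C = (V_CC − 0.2)/R_C = 13.8/2.2 = 6.27 mA.
Check: β·I_B = 21.8 mA > I_C = 6.27 mA, confirming saturation.

saturation; I_C ≈ 6.3 mA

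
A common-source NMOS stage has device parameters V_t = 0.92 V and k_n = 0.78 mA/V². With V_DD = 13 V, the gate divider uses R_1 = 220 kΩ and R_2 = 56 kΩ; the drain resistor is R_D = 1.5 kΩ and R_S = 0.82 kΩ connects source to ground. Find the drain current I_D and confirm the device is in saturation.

V_G = V_DD·R_2/(R_1+R_2) = 13×56/276 = 2.64 V.
Assume saturation: I_D = (k_n/2)(V_GS − V_t)² with V_GS = V_G − I_D·R_S = 2.64 − 0.82·I_D.
Substituting gives 0.262·I_D² − 2.1·I_D + 1.15 = 0, with roots I_D = 0.592 or 7.41 mA.
The root I_D = 7.41 mA gives V_GS = -3.44 V ≤ V_t, so take I_D = 0.592 mA.
Then V_GS = 2.15 V and V_DS = V_DD − I_D(R_D+R_S) = 13 − 0.592×2.32 = 11.6 V.
Saturation requires V_DS ≥ V_GS − V_t = 1.23 V; 11.6 ≥ 1.23 ✓.

I_D ≈ 0.59 mA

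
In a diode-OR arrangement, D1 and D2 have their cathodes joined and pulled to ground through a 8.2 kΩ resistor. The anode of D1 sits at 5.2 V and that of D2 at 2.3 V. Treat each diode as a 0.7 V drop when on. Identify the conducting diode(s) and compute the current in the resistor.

Only D1 conducts; I_R ≈ 0.55 mA

Assume both conduct. Then node N would need to be at both 5.2−0.7 = 4.5 V and 2.3−0.7 = 1.6 V, which is impossible.
Assume only D1 conducts: V_N = 5.2 − 0.7 = 4.5 V, so I_R = 4.5/8.2 = 0.549 mA.
Check D2: its anode-to-cathode voltage is 2.3 − 4.5 = -2.2 V < 0.7 V, so it is off. The assumption is consistent.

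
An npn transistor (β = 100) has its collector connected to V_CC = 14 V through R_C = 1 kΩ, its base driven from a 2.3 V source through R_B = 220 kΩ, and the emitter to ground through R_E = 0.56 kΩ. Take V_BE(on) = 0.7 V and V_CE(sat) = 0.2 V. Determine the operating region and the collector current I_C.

active; I_C ≈ 0.58 mA

Assume active. Base-emitter loop: I_B = (V_BB − V_BE)/(R_B + (β+1)R_E) = (2.3 − 0.7)/(220 + 101×0.56) = 0.00579 mA.
I_C = β·I_B = 100×0.00579 = 0.579 mA.
V_CE = V_CC − I_C·R_C − I_E·R_E = 14 − 0.579×1 − 0.584×0.56 = 13.1 V > V_CE(sat), so the active-region assumption holds.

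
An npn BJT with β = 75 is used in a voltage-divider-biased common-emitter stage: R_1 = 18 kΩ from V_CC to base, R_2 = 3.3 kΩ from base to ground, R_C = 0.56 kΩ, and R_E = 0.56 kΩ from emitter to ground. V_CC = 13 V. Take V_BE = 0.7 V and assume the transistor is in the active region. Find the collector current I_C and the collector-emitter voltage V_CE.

I_C ≈ 2.2 mA, V_CE ≈ 11 V

Thevenize the base divider: V_Th = V_CC·R_2/(R_1+R_2) = 13×3.3/21.3 = 2.01 V, R_Th = R_1‖R_2 = 2.79 kΩ.
Base-emitter loop: V_Th = I_B·R_Th + V_BE + (β+1)I_B·R_E, so I_B = (2.01 − 0.7) / (2.79 + 76×0.56) = 0.029 mA.
I_C = β·I_B = 75×0.029 = 2.17 mA, and I_E = (β+1)I_B = 2.2 mA.
V_CE = V_CC − I_C·R_C − I_E·R_E = 13 − 2.17×0.56 − 2.2×0.56 = 10.5 V.
V_CE = 10.5 V > 0.2 V confirms active-region operation.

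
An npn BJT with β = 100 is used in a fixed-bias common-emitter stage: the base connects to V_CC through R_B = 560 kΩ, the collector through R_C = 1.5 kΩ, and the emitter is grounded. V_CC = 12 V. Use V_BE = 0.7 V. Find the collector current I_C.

I_C ≈ 2 mA

Base loop: V_CC = I_B·R_B + V_BE, so I_B = (12 − 0.7)/560 kΩ = 0.0202 mA.
In the active region I_C = β·I_B = 100 × 0.0202 = 2.02 mA.
Collector loop: V_CE = V_CC − I_C·R_C = 12 − 2.02×1.5 = 8.97 V.
Since V_CE = 8.97 V > V_CE(sat) ≈ 0.2 V, the transistor is in the active region as assumed.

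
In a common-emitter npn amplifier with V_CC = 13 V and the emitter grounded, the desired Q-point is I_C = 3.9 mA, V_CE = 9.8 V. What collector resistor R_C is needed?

Collector loop: V_CC = I_C·R_C + V_CE.
R_C = (V_CC − V_CE)/I_C = (13 − 9.8)/3.9 = 0.821 kΩ.

R_C ≈ 0.82 kΩ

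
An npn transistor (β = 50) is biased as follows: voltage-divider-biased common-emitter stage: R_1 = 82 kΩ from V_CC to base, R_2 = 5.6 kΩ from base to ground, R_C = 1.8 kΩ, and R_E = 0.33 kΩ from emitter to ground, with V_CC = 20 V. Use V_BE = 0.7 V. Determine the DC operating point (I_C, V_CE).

I_C ≈ 1.3 mA, V_CE ≈ 17 V

Thevenize the base divider: V_Th = V_CC·R_2/(R_1+R_2) = 20×5.6/87.6 = 1.28 V, R_Th = R_1‖R_2 = 5.24 kΩ.
Base-emitter loop: V_Th = I_B·R_Th + V_BE + (β+1)I_B·R_E, so I_B = (1.28 − 0.7) / (5.24 + 51×0.33) = 0.0262 mA.
I_C = β·I_B = 50×0.0262 = 1.31 mA, and I_E = (β+1)I_B = 1.34 mA.
V_CE = V_CC − I_C·R_C − I_E·R_E = 20 − 1.31×1.8 − 1.34×0.33 = 17.2 V.
V_CE = 17.2 V > 0.2 V confirms active-region operation.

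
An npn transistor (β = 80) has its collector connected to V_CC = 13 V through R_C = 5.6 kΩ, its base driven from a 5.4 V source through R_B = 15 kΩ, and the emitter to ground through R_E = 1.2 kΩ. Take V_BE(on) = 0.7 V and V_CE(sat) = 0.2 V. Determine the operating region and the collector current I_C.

saturation; I_C ≈ 1.9 mA

Assume active: I_B = (5.4 − 0.7)/(15 + 81×1.2) = 0.0419 mA, I_C = β·I_B = 3.35 mA.
Then V_CE = 13 − 3.35×5.6 − 3.39×1.2 = -9.84 V < 0.2 V — the active assumption fails.
Re-solve with V_CE = 0.2 V. KCL at the emitter: V_E/R_E = (V_BB−0.7−V_E)/R_B + (V_CC−0.2−V_E)/R_C, giving V_E = 2.41 V.
I_C = (V_CC − 0.2 − V_E)/R_C = (12.8 − 2.41)/5.6 = 1.86 mA.
Check: I_B = (4.7 − 2.41)/15 = 0.153 mA, and β·I_B = 12.2 mA > I_C, confirming saturation.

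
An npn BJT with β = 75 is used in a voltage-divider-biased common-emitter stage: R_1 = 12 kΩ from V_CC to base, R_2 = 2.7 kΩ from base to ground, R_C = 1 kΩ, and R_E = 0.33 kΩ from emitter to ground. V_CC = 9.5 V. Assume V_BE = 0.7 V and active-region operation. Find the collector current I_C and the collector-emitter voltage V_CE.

Thevenize the base divider: V_Th = V_CC·R_2/(R_1+R_2) = 9.5×2.7/14.7 = 1.74 V, R_Th = R_1‖R_2 = 2.2 kΩ.
Base-emitter loop: V_Th = I_B·R_Th + V_BE + (β+1)I_B·R_E, so I_B = (1.74 − 0.7) / (2.2 + 76×0.33) = 0.0383 mA.
I_C = β·I_B = 75×0.0383 = 2.87 mA, and I_E = (β+1)I_B = 2.91 mA.
V_CE = V_CC − I_C·R_C − I_E·R_E = 9.5 − 2.87×1 − 2.91×0.33 = 5.67 V.
V_CE = 5.67 V > 0.2 V confirms active-region operation.

I_C ≈ 2.9 mA, V_CE ≈ 5.7 V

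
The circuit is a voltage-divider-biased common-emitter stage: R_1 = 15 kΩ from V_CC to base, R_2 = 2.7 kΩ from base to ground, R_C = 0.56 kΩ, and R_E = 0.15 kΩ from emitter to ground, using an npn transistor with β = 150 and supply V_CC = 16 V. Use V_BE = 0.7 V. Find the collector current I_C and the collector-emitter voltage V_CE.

I_C ≈ 10 mA, V_CE ≈ 8.6 V

Thevenize the base divider: V_Th = V_CC·R_2/(R_1+R_2) = 16×2.7/17.7 = 2.44 V, R_Th = R_1‖R_2 = 2.29 kΩ.
Base-emitter loop: V_Th = I_B·R_Th + V_BE + (β+1)I_B·R_E, so I_B = (2.44 − 0.7) / (2.29 + 151×0.15) = 0.0698 mA.
I_C = β·I_B = 150×0.0698 = 10.5 mA, and I_E = (β+1)I_B = 10.5 mA.
V_CE = V_CC − I_C·R_C − I_E·R_E = 16 − 10.5×0.56 − 10.5×0.15 = 8.56 V.
V_CE = 8.56 V > 0.2 V confirms active-region operation.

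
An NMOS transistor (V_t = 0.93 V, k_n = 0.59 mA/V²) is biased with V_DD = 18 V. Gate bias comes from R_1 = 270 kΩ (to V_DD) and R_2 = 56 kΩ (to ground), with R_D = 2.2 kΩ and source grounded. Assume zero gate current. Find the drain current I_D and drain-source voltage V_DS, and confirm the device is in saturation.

I_D ≈ 1.4 mA, V_DS ≈ 15 V

V_G = V_DD·R_2/(R_1+R_2) = 18×56/326 = 3.09 V. With the source grounded, V_GS = V_G = 3.09 V.
Assume saturation: I_D = (k_n/2)(V_GS − V_t)² = (0.59/2)×(3.09 − 0.93)² = 0.295×2.16² = 1.38 mA.
V_DS = V_DD − I_D·R_D = 18 − 1.38×2.2 = 15 V.
Saturation requires V_DS ≥ V_GS − V_t = 2.16 V; 15 ≥ 2.16 ✓.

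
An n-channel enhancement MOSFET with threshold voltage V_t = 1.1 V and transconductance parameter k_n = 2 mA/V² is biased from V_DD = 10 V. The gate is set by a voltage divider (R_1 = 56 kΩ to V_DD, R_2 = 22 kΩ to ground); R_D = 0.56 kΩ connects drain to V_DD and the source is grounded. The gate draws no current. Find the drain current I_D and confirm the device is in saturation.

V_G = V_DD·R_2/(R_1+R_2) = 10×22/78 = 2.82 V. With the source grounded, V_GS = V_G = 2.82 V.
Assume saturation: I_D = (k_n/2)(V_GS − V_t)² = (2/2)×(2.82 − 1.1)² = 1×1.72² = 2.96 mA.
V_DS = V_DD − I_D·R_D = 10 − 2.96×0.56 = 8.34 V.
Saturation requires V_DS ≥ V_GS − V_t = 1.72 V; 8.34 ≥ 1.72 ✓.

I_D ≈ 3 mA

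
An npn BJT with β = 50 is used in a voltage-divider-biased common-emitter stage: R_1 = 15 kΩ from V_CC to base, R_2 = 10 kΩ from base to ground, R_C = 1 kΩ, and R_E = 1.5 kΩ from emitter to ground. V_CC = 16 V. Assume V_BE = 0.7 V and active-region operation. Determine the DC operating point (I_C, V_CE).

Thevenize the base divider: V_Th = V_CC·R_2/(R_1+R_2) = 16×10/25 = 6.4 V, R_Th = R_1‖R_2 = 6 kΩ.
Base-emitter loop: V_Th = I_B·R_Th + V_BE + (β+1)I_B·R_E, so I_B = (6.4 − 0.7) / (6 + 51×1.5) = 0.0691 mA.
I_C = β·I_B = 50×0.0691 = 3.45 mA, and I_E = (β+1)I_B = 3.52 mA.
V_CE = V_CC − I_C·R_C − I_E·R_E = 16 − 3.45×1 − 3.52×1.5 = 7.26 V.
V_CE = 7.26 V > 0.2 V confirms active-region operation.

I_C ≈ 3.5 mA, V_CE ≈ 7.3 V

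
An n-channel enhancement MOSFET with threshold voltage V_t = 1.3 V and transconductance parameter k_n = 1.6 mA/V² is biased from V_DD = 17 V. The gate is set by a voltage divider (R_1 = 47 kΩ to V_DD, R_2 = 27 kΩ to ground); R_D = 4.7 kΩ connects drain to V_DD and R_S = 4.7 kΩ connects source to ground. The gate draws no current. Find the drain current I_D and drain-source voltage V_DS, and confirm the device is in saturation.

I_D ≈ 0.83 mA, V_DS ≈ 9.2 V

V_G = V_DD·R_2/(R_1+R_2) = 17×27/74 = 6.2 V.
Assume saturation: I_D = (k_n/2)(V_GS − V_t)² with V_GS = V_G − I_D·R_S = 6.2 − 4.7·I_D.
Substituting gives 17.7·I_D² − 37.9·I_D + 19.2 = 0, with roots I_D = 0.827 or 1.32 mA.
The root I_D = 1.32 mA gives V_GS = 0.0174 V ≤ V_t, so take I_D = 0.827 mA.
Then V_GS = 2.32 V and V_DS = V_DD − I_D(R_D+R_S) = 17 − 0.827×9.4 = 9.23 V.
Saturation requires V_DS ≥ V_GS − V_t = 1.02 V; 9.23 ≥ 1.02 ✓.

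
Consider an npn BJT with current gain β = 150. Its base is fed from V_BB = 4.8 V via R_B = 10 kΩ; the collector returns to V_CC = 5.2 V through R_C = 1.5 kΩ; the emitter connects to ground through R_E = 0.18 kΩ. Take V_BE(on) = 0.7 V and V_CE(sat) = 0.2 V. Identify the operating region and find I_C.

saturation; I_C ≈ 2.9 mA

Assume active: I_B = (4.8 − 0.7)/(10 + 151×0.18) = 0.11 mA, I_C = β·I_B = 16.5 mA.
Then V_CE = 5.2 − 16.5×1.5 − 16.7×0.18 = -22.6 V < 0.2 V — the active assumption fails.
Re-solve with V_CE = 0.2 V. KCL at the emitter: V_E/R_E = (V_BB−0.7−V_E)/R_B + (V_CC−0.2−V_E)/R_C, giving V_E = 0.592 V.
I_C = (V_CC − 0.2 − V_E)/R_C = (5 − 0.592)/1.5 = 2.94 mA.
Check: I_B = (4.1 − 0.592)/10 = 0.351 mA, and β·I_B = 52.6 mA > I_C, confirming saturation.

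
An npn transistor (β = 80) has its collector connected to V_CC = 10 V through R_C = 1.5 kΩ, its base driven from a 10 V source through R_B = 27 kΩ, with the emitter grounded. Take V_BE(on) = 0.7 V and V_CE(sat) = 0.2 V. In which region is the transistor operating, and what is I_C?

Assume active: I_B = (10 − 0.7)/27 = 0.344 mA, giving I_C = β·I_B = 27.6 mA.
But then V_CE = 10 − 27.6×1.5 = -31.3 V < V_CE(sat) = 0.2 V — impossible in the active region.
So the transistor is saturated. With V_CE = 0.2 V, I_C = (V_CC − 0.2)/R_C = 9.8/1.5 = 6.53 mA.
Check: β·I_B = 27.6 mA > I_C = 6.53 mA, confirming saturation.

saturation; I_C ≈ 6.5 mA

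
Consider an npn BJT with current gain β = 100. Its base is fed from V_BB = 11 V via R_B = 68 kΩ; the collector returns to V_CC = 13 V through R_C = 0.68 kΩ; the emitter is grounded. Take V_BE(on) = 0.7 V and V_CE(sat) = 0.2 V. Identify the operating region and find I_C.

Assume active. Base-emitter loop: I_B = (V_BB − V_BE)/R_B = (11 − 0.7)/68 = 0.151 mA.
I_C = β·I_B = 100×0.151 = 15.1 mA.
V_CE = V_CC − I_C·R_C = 13 − 15.1×0.68 = 2.7 V > V_CE(sat), so the active-region assumption holds.

active; I_C ≈ 15 mA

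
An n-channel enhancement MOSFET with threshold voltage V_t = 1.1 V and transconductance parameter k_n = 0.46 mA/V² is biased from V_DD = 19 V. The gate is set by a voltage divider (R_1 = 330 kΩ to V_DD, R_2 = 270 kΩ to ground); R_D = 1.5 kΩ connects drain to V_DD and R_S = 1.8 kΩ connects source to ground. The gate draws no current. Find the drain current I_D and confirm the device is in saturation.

I_D ≈ 2.4 mA

V_G = V_DD·R_2/(R_1+R_2) = 19×270/600 = 8.55 V.
Assume saturation: I_D = (k_n/2)(V_GS − V_t)² with V_GS = V_G − I_D·R_S = 8.55 − 1.8·I_D.
Substituting gives 0.745·I_D² − 7.17·I_D + 12.8 = 0, with roots I_D = 2.36 or 7.26 mA.
The root I_D = 7.26 mA gives V_GS = -4.52 V ≤ V_t, so take I_D = 2.36 mA.
Then V_GS = 4.3 V and V_DS = V_DD − I_D(R_D+R_S) = 19 − 2.36×3.3 = 11.2 V.
Saturation requires V_DS ≥ V_GS − V_t = 3.2 V; 11.2 ≥ 3.2 ✓.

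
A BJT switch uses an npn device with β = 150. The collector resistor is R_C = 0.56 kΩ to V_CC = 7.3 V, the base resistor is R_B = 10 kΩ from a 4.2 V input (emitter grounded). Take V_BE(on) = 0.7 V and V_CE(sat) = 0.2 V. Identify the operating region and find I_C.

Assume active: I_B = (4.2 − 0.7)/10 = 0.35 mA, giving I_C = β·I_B = 52.5 mA.
But then V_CE = 7.3 − 52.5×0.56 = -22.1 V < V_CE(sat) = 0.2 V — impossible in the active region.
So the transistor is saturated. With V_CE = 0.2 V, I_C = (V_CC − 0.2)/R_C = 7.1/0.56 = 12.7 mA.
Check: β·I_B = 52.5 mA > I_C = 12.7 mA, confirming saturation.

saturation; I_C ≈ 13 mA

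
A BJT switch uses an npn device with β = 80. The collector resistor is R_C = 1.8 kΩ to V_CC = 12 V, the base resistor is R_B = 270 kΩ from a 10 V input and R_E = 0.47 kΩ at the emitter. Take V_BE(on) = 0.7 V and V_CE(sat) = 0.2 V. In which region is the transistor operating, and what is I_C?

Assume active. Base-emitter loop: I_B = (V_BB − V_BE)/(R_B + (β+1)R_E) = (10 − 0.7)/(270 + 81×0.47) = 0.0302 mA.
I_C = β·I_B = 80×0.0302 = 2.42 mA.
V_CE = V_CC − I_C·R_C − I_E·R_E = 12 − 2.42×1.8 − 2.45×0.47 = 6.5 V > V_CE(sat), so the active-region assumption holds.

active; I_C ≈ 2.4 mA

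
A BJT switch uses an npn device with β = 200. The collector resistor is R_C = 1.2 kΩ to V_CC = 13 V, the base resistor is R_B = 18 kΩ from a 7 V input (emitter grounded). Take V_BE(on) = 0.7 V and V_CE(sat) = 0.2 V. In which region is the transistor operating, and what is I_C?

saturation; I_C ≈ 11 mA

Assume active: I_B = (7 − 0.7)/18 = 0.35 mA, giving I_C = β·I_B = 70 mA.
But then V_CE = 13 − 70×1.2 = -71 V < V_CE(sat) = 0.2 V — impossible in the active region.
So the transistor is saturated. With V_CE = 0.2 V, I_C = (V_CC − 0.2)/R_C = 12.8/1.2 = 10.7 mA.
Check: β·I_B = 70 mA > I_C = 10.7 mA, confirming saturation.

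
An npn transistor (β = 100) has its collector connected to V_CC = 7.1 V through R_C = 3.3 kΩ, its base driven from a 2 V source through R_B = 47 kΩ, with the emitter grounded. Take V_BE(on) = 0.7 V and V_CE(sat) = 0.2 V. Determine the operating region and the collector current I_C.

saturation; I_C ≈ 2.1 mA

Assume active: I_B = (2 − 0.7)/47 = 0.0277 mA, giving I_C = β·I_B = 2.77 mA.
But then V_CE = 7.1 − 2.77×3.3 = -2.03 V < V_CE(sat) = 0.2 V — impossible in the active region.
So the transistor is saturated. With V_CE = 0.2 V, I_C = (V_CC − 0.2)/R_C = 6.9/3.3 = 2.09 mA.
Check: β·I_B = 2.77 mA > I_C = 2.09 mA, confirming saturation.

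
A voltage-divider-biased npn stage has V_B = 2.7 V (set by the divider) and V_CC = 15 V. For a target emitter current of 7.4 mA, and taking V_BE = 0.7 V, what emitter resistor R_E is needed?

R_E ≈ 0.27 kΩ

V_E = V_B − V_BE = 2.7 − 0.7 = 2 V.
R_E = V_E / I_E = 2 / 7.4 = 0.27 kΩ.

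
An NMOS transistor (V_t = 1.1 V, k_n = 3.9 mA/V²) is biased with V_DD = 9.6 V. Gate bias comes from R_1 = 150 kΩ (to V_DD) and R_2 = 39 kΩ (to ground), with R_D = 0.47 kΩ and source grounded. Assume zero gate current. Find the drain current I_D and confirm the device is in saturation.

V_G = V_DD·R_2/(R_1+R_2) = 9.6×39/189 = 1.98 V. With the source grounded, V_GS = V_G = 1.98 V.
Assume saturation: I_D = (k_n/2)(V_GS − V_t)² = (3.9/2)×(1.98 − 1.1)² = 1.95×0.881² = 1.51 mA.
V_DS = V_DD − I_D·R_D = 9.6 − 1.51×0.47 = 8.89 V.
Saturation requires V_DS ≥ V_GS − V_t = 0.881 V; 8.89 ≥ 0.881 ✓.

I_D ≈ 1.5 mA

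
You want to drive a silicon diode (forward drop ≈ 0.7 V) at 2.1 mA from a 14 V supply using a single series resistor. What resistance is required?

R ≈ 6.3 kΩ

The resistor drops V_S − V_D = 14 − 0.7 = 13.3 V at 2.1 mA.
R = 13.3 V / 2.1 mA = 6.33 kΩ.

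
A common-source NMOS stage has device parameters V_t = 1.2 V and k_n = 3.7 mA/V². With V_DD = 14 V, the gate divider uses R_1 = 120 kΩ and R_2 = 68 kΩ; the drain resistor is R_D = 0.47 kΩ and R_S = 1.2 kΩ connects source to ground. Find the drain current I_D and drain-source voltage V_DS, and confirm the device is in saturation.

I_D ≈ 2.3 mA, V_DS ≈ 10 V

V_G = V_DD·R_2/(R_1+R_2) = 14×68/188 = 5.06 V.
Assume saturation: I_D = (k_n/2)(V_GS − V_t)² with V_GS = V_G − I_D·R_S = 5.06 − 1.2·I_D.
Substituting gives 2.66·I_D² − 18.2·I_D + 27.6 = 0, with roots I_D = 2.29 or 4.52 mA.
The root I_D = 4.52 mA gives V_GS = -0.364 V ≤ V_t, so take I_D = 2.29 mA.
Then V_GS = 2.31 V and V_DS = V_DD − I_D(R_D+R_S) = 14 − 2.29×1.67 = 10.2 V.
Saturation requires V_DS ≥ V_GS − V_t = 1.11 V; 10.2 ≥ 1.11 ✓.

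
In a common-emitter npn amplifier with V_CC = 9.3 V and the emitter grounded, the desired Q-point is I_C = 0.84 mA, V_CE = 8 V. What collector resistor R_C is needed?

Collector loop: V_CC = I_C·R_C + V_CE.
R_C = (V_CC − V_CE)/I_C = (9.3 − 8)/0.84 = 1.55 kΩ.

R_C ≈ 1.5 kΩ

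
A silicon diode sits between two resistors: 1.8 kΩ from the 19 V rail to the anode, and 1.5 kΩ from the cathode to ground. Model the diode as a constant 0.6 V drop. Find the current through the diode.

I ≈ 5.6 mA

The two resistors are in series with the diode, so KVL gives 19 = I·1.8 + 0.6 + I·1.5.
I = (19 − 0.6) / (1.8 + 1.5) kΩ = 18.4 / 3.3 = 5.58 mA.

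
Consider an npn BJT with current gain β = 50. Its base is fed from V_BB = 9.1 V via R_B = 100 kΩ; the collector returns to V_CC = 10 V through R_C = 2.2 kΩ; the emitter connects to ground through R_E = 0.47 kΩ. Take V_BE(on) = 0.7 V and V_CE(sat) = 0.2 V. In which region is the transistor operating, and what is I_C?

Assume active. Base-emitter loop: I_B = (V_BB − V_BE)/(R_B + (β+1)R_E) = (9.1 − 0.7)/(100 + 51×0.47) = 0.0678 mA.
I_C = β·I_B = 50×0.0678 = 3.39 mA.
V_CE = V_CC − I_C·R_C − I_E·R_E = 10 − 3.39×2.2 − 3.46×0.47 = 0.922 V > V_CE(sat), so the active-region assumption holds.

active; I_C ≈ 3.4 mA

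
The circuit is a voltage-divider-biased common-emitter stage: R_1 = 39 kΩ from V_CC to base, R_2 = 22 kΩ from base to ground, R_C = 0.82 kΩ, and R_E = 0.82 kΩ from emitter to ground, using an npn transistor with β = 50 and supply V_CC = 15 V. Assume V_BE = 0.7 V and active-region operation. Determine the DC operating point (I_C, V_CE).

Thevenize the base divider: V_Th = V_CC·R_2/(R_1+R_2) = 15×22/61 = 5.41 V, R_Th = R_1‖R_2 = 14.1 kΩ.
Base-emitter loop: V_Th = I_B·R_Th + V_BE + (β+1)I_B·R_E, so I_B = (5.41 − 0.7) / (14.1 + 51×0.82) = 0.0843 mA.
I_C = β·I_B = 50×0.0843 = 4.21 mA, and I_E = (β+1)I_B = 4.3 mA.
V_CE = V_CC − I_C·R_C − I_E·R_E = 15 − 4.21×0.82 − 4.3×0.82 = 8.02 V.
V_CE = 8.02 V > 0.2 V confirms active-region operation.

I_C ≈ 4.2 mA, V_CE ≈ 8 V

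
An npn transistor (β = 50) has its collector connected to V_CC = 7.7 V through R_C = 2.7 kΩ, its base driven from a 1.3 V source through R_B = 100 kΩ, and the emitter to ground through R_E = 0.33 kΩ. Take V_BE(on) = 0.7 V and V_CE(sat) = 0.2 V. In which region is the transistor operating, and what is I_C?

active; I_C ≈ 0.26 mA

Assume active. Base-emitter loop: I_B = (V_BB − V_BE)/(R_B + (β+1)R_E) = (1.3 − 0.7)/(100 + 51×0.33) = 0.00514 mA.
I_C = β·I_B = 50×0.00514 = 0.257 mA.
V_CE = V_CC − I_C·R_C − I_E·R_E = 7.7 − 0.257×2.7 − 0.262×0.33 = 6.92 V > V_CE(sat), so the active-region assumption holds.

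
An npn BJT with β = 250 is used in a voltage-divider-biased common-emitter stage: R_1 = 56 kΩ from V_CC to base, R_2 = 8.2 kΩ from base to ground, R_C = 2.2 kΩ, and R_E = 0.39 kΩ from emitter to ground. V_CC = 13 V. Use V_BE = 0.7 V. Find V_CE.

V_CE ≈ 7.1 V

Thevenize the base divider: V_Th = V_CC·R_2/(R_1+R_2) = 13×8.2/64.2 = 1.66 V, R_Th = R_1‖R_2 = 7.15 kΩ.
Base-emitter loop: V_Th = I_B·R_Th + V_BE + (β+1)I_B·R_E, so I_B = (1.66 − 0.7) / (7.15 + 251×0.39) = 0.00914 mA.
I_C = β·I_B = 250×0.00914 = 2.29 mA, and I_E = (β+1)I_B = 2.29 mA.
V_CE = V_CC − I_C·R_C − I_E·R_E = 13 − 2.29×2.2 − 2.29×0.39 = 7.08 V.
V_CE = 7.08 V > 0.2 V confirms active-region operation.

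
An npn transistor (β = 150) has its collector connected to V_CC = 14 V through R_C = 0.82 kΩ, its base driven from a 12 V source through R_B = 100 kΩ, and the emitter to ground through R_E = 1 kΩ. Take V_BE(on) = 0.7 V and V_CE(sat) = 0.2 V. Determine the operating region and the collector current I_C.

Assume active. Base-emitter loop: I_B = (V_BB − V_BE)/(R_B + (β+1)R_E) = (12 − 0.7)/(100 + 151×1) = 0.045 mA.
I_C = β·I_B = 150×0.045 = 6.75 mA.
V_CE = V_CC − I_C·R_C − I_E·R_E = 14 − 6.75×0.82 − 6.8×1 = 1.66 V > V_CE(sat), so the active-region assumption holds.

active; I_C ≈ 6.8 mA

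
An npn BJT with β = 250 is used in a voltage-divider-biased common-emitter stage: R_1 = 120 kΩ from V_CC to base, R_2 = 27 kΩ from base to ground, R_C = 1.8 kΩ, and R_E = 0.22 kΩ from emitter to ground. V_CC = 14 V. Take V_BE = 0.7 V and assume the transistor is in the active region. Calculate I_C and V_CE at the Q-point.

I_C ≈ 6.1 mA, V_CE ≈ 1.8 V

Thevenize the base divider: V_Th = V_CC·R_2/(R_1+R_2) = 14×27/147 = 2.57 V, R_Th = R_1‖R_2 = 22 kΩ.
Base-emitter loop: V_Th = I_B·R_Th + V_BE + (β+1)I_B·R_E, so I_B = (2.57 − 0.7) / (22 + 251×0.22) = 0.0242 mA.
I_C = β·I_B = 250×0.0242 = 6.06 mA, and I_E = (β+1)I_B = 6.08 mA.
V_CE = V_CC − I_C·R_C − I_E·R_E = 14 − 6.06×1.8 − 6.08×0.22 = 1.76 V.
V_CE = 1.76 V > 0.2 V confirms active-region operation.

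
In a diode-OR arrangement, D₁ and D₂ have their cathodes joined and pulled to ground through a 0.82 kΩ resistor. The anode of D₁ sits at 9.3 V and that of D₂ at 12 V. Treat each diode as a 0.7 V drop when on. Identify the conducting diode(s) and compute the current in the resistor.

Assume both conduct. Then node N would need to be at both 9.3−0.7 = 8.6 V and 12−0.7 = 11.3 V, which is impossible.
Assume only D₂ conducts: V_N = 12 − 0.7 = 11.3 V, so I_R = 11.3/0.82 = 13.8 mA.
Check D₁: its anode-to-cathode voltage is 9.3 − 11.3 = -2 V < 0.7 V, so it is off. The assumption is consistent.

Only D₂ conducts; I_R ≈ 14 mA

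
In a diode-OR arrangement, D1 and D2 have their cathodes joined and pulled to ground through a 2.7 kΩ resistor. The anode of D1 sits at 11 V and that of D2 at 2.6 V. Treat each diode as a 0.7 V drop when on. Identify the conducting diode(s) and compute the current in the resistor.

Assume both conduct. Then node N would need to be at both 11−0.7 = 10.3 V and 2.6−0.7 = 1.9 V, which is impossible.
Assume only D1 conducts: V_N = 11 − 0.7 = 10.3 V, so I_R = 10.3/2.7 = 3.81 mA.
Check D2: its anode-to-cathode voltage is 2.6 − 10.3 = -7.7 V < 0.7 V, so it is off. The assumption is consistent.

Only D1 conducts; I_R ≈ 3.8 mA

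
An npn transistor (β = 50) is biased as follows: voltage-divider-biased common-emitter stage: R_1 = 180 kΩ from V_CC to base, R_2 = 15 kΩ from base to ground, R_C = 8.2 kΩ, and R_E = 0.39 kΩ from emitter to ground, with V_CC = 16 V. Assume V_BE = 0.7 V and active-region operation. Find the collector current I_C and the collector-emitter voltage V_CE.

Thevenize the base divider: V_Th = V_CC·R_2/(R_1+R_2) = 16×15/195 = 1.23 V, R_Th = R_1‖R_2 = 13.8 kΩ.
Base-emitter loop: V_Th = I_B·R_Th + V_BE + (β+1)I_B·R_E, so I_B = (1.23 − 0.7) / (13.8 + 51×0.39) = 0.0157 mA.
I_C = β·I_B = 50×0.0157 = 0.787 mA, and I_E = (β+1)I_B = 0.802 mA.
V_CE = V_CC − I_C·R_C − I_E·R_E = 16 − 0.787×8.2 − 0.802×0.39 = 9.24 V.
V_CE = 9.24 V > 0.2 V confirms active-region operation.

I_C ≈ 0.79 mA, V_CE ≈ 9.2 V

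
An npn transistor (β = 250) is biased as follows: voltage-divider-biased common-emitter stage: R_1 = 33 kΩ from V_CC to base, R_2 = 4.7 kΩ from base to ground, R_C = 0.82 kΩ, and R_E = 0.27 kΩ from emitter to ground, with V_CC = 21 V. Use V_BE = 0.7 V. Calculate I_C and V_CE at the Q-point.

Thevenize the base divider: V_Th = V_CC·R_2/(R_1+R_2) = 21×4.7/37.7 = 2.62 V, R_Th = R_1‖R_2 = 4.11 kΩ.
Base-emitter loop: V_Th = I_B·R_Th + V_BE + (β+1)I_B·R_E, so I_B = (2.62 − 0.7) / (4.11 + 251×0.27) = 0.0267 mA.
I_C = β·I_B = 250×0.0267 = 6.67 mA, and I_E = (β+1)I_B = 6.7 mA.
V_CE = V_CC − I_C·R_C − I_E·R_E = 21 − 6.67×0.82 − 6.7×0.27 = 13.7 V.
V_CE = 13.7 V > 0.2 V confirms active-region operation.

I_C ≈ 6.7 mA, V_CE ≈ 14 V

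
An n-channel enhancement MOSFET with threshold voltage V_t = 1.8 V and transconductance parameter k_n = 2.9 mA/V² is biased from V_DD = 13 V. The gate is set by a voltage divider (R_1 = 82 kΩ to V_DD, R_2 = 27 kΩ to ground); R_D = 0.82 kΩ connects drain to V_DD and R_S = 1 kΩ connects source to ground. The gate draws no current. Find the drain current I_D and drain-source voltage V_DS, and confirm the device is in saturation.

I_D ≈ 0.72 mA, V_DS ≈ 12 V

V_G = V_DD·R_2/(R_1+R_2) = 13×27/109 = 3.22 V.
Assume saturation: I_D = (k_n/2)(V_GS − V_t)² with V_GS = V_G − I_D·R_S = 3.22 − 1·I_D.
Substituting gives 1.45·I_D² − 5.12·I_D + 2.92 = 0, with roots I_D = 0.717 or 2.81 mA.
The root I_D = 2.81 mA gives V_GS = 0.407 V ≤ V_t, so take I_D = 0.717 mA.
Then V_GS = 2.5 V and V_DS = V_DD − I_D(R_D+R_S) = 13 − 0.717×1.82 = 11.7 V.
Saturation requires V_DS ≥ V_GS − V_t = 0.703 V; 11.7 ≥ 0.703 ✓.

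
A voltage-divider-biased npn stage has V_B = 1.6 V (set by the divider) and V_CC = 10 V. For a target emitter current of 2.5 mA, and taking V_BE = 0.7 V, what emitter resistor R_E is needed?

R_E ≈ 0.36 kΩ

V_E = V_B − V_BE = 1.6 − 0.7 = 0.9 V.
R_E = V_E / I_E = 0.9 / 2.5 = 0.36 kΩ.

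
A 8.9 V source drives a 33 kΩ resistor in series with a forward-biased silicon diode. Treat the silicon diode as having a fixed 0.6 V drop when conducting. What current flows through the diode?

KVL around the loop: 8.9 = V_D + I·R = 0.6 + I × 33 kΩ.
So I = (8.9 − 0.6) / 33 kΩ = 8.3 / 33 = 0.252 mA.

I ≈ 0.25 mA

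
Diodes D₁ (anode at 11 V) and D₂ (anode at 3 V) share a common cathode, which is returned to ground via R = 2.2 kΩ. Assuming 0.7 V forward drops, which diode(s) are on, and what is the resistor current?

Assume both conduct. Then node N would need to be at both 11−0.7 = 10.3 V and 3−0.7 = 2.3 V, which is impossible.
Assume only D₁ conducts: V_N = 11 − 0.7 = 10.3 V, so I_R = 10.3/2.2 = 4.68 mA.
Check D₂: its anode-to-cathode voltage is 3 − 10.3 = -7.3 V < 0.7 V, so it is off. The assumption is consistent.

Only D₁ conducts; I_R ≈ 4.7 mA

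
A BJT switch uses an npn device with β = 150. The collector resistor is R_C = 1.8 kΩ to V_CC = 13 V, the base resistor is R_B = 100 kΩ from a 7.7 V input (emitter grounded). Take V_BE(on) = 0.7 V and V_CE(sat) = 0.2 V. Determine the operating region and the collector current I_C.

Assume active: I_B = (7.7 − 0.7)/100 = 0.07 mA, giving I_C = β·I_B = 10.5 mA.
But then V_CE = 13 − 10.5×1.8 = -5.9 V < V_CE(sat) = 0.2 V — impossible in the active region.
So the transistor is saturated. With V_CE = 0.2 V, I_C = (V_CC − 0.2)/R_C = 12.8/1.8 = 7.11 mA.
Check: β·I_B = 10.5 mA > I_C = 7.11 mA, confirming saturation.

saturation; I_C ≈ 7.1 mA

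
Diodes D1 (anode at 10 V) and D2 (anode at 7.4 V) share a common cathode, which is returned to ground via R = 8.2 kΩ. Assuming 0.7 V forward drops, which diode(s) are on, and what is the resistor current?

Assume both conduct. Then node N would need to be at both 10−0.7 = 9.3 V and 7.4−0.7 = 6.7 V, which is impossible.
Assume only D1 conducts: V_N = 10 − 0.7 = 9.3 V, so I_R = 9.3/8.2 = 1.13 mA.
Check D2: its anode-to-cathode voltage is 7.4 − 9.3 = -1.9 V < 0.7 V, so it is off. The assumption is consistent.

Only D1 conducts; I_R ≈ 1.1 mA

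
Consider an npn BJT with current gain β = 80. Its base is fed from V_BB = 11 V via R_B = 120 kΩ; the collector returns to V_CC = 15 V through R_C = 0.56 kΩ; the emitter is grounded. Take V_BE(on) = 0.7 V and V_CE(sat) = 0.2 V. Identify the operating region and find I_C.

active; I_C ≈ 6.9 mA

Assume active. Base-emitter loop: I_B = (V_BB − V_BE)/R_B = (11 − 0.7)/120 = 0.0858 mA.
I_C = β·I_B = 80×0.0858 = 6.87 mA.
V_CE = V_CC − I_C·R_C = 15 − 6.87×0.56 = 11.2 V > V_CE(sat), so the active-region assumption holds.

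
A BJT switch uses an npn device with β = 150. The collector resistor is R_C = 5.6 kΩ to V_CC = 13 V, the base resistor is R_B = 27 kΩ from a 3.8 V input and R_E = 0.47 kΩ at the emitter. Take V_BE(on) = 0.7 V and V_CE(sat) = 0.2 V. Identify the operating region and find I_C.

saturation; I_C ≈ 2.1 mA

Assume active: I_B = (3.8 − 0.7)/(27 + 151×0.47) = 0.0316 mA, I_C = β·I_B = 4.75 mA.
Then V_CE = 13 − 4.75×5.6 − 4.78×0.47 = -15.8 V < 0.2 V — the active assumption fails.
Re-solve with V_CE = 0.2 V. KCL at the emitter: V_E/R_E = (V_BB−0.7−V_E)/R_B + (V_CC−0.2−V_E)/R_C, giving V_E = 1.02 V.
I_C = (V_CC − 0.2 − V_E)/R_C = (12.8 − 1.02)/5.6 = 2.1 mA.
Check: I_B = (3.1 − 1.02)/27 = 0.0769 mA, and β·I_B = 11.5 mA > I_C, confirming saturation.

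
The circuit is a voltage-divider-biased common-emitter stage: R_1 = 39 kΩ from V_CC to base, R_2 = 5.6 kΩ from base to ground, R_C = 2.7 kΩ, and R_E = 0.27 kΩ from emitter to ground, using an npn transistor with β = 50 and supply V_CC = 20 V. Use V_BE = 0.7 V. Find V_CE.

Thevenize the base divider: V_Th = V_CC·R_2/(R_1+R_2) = 20×5.6/44.6 = 2.51 V, R_Th = R_1‖R_2 = 4.9 kΩ.
Base-emitter loop: V_Th = I_B·R_Th + V_BE + (β+1)I_B·R_E, so I_B = (2.51 − 0.7) / (4.9 + 51×0.27) = 0.097 mA.
I_C = β·I_B = 50×0.097 = 4.85 mA, and I_E = (β+1)I_B = 4.95 mA.
V_CE = V_CC − I_C·R_C − I_E·R_E = 20 − 4.85×2.7 − 4.95×0.27 = 5.57 V.
V_CE = 5.57 V > 0.2 V confirms active-region operation.

V_CE ≈ 5.6 V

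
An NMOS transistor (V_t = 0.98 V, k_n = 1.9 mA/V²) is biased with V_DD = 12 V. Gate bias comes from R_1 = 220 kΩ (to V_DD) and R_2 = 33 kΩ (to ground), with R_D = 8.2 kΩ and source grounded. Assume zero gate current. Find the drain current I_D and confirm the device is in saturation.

V_G = V_DD·R_2/(R_1+R_2) = 12×33/253 = 1.57 V. With the source grounded, V_GS = V_G = 1.57 V.
Assume saturation: I_D = (k_n/2)(V_GS − V_t)² = (1.9/2)×(1.57 − 0.98)² = 0.95×0.585² = 0.325 mA.
V_DS = V_DD − I_D·R_D = 12 − 0.325×8.2 = 9.33 V.
Saturation requires V_DS ≥ V_GS − V_t = 0.585 V; 9.33 ≥ 0.585 ✓.

I_D ≈ 0.33 mA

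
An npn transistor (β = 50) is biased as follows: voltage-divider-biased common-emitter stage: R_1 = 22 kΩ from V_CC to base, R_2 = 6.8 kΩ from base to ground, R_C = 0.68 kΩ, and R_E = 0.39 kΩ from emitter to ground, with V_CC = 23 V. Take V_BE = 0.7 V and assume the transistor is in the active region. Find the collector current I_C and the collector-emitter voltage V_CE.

I_C ≈ 9.4 mA, V_CE ≈ 13 V

Thevenize the base divider: V_Th = V_CC·R_2/(R_1+R_2) = 23×6.8/28.8 = 5.43 V, R_Th = R_1‖R_2 = 5.19 kΩ.
Base-emitter loop: V_Th = I_B·R_Th + V_BE + (β+1)I_B·R_E, so I_B = (5.43 − 0.7) / (5.19 + 51×0.39) = 0.189 mA.
I_C = β·I_B = 50×0.189 = 9.43 mA, and I_E = (β+1)I_B = 9.62 mA.
V_CE = V_CC − I_C·R_C − I_E·R_E = 23 − 9.43×0.68 − 9.62×0.39 = 12.8 V.
V_CE = 12.8 V > 0.2 V confirms active-region operation.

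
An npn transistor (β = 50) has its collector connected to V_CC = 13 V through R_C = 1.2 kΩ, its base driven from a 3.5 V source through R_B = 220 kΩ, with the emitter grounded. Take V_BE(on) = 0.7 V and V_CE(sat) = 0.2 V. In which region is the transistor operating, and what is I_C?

active; I_C ≈ 0.64 mA

Assume active. Base-emitter loop: I_B = (V_BB − V_BE)/R_B = (3.5 − 0.7)/220 = 0.0127 mA.
I_C = β·I_B = 50×0.0127 = 0.636 mA.
V_CE = V_CC − I_C·R_C = 13 − 0.636×1.2 = 12.2 V > V_CE(sat), so the active-region assumption holds.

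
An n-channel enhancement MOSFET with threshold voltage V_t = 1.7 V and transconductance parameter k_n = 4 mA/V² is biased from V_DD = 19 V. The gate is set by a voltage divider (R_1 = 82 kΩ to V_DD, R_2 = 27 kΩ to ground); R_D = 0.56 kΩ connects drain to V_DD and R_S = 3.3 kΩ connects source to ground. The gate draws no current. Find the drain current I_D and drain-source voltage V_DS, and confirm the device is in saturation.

V_G = V_DD·R_2/(R_1+R_2) = 19×27/109 = 4.71 V.
Assume saturation: I_D = (k_n/2)(V_GS − V_t)² with V_GS = V_G − I_D·R_S = 4.71 − 3.3·I_D.
Substituting gives 21.8·I_D² − 40.7·I_D + 18.1 = 0, with roots I_D = 0.728 or 1.14 mA.
The root I_D = 1.14 mA gives V_GS = 0.945 V ≤ V_t, so take I_D = 0.728 mA.
Then V_GS = 2.3 V and V_DS = V_DD − I_D(R_D+R_S) = 19 − 0.728×3.86 = 16.2 V.
Saturation requires V_DS ≥ V_GS − V_t = 0.603 V; 16.2 ≥ 0.603 ✓.

I_D ≈ 0.73 mA, V_DS ≈ 16 V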